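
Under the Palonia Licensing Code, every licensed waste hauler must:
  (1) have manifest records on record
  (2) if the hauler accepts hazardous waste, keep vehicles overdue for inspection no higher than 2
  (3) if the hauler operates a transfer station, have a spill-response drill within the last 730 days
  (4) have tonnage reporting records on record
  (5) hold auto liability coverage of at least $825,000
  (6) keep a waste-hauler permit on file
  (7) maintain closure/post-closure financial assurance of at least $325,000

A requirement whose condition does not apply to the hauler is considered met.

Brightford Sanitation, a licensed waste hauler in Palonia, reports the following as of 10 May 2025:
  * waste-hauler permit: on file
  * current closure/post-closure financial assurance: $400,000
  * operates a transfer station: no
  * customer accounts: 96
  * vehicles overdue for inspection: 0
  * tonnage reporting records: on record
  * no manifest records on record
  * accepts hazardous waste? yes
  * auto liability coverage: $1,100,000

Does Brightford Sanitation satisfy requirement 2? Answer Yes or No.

2. condition 'accepts hazardous waste' holds; vehicles overdue for inspection 0 ≤ 2 → met

Yes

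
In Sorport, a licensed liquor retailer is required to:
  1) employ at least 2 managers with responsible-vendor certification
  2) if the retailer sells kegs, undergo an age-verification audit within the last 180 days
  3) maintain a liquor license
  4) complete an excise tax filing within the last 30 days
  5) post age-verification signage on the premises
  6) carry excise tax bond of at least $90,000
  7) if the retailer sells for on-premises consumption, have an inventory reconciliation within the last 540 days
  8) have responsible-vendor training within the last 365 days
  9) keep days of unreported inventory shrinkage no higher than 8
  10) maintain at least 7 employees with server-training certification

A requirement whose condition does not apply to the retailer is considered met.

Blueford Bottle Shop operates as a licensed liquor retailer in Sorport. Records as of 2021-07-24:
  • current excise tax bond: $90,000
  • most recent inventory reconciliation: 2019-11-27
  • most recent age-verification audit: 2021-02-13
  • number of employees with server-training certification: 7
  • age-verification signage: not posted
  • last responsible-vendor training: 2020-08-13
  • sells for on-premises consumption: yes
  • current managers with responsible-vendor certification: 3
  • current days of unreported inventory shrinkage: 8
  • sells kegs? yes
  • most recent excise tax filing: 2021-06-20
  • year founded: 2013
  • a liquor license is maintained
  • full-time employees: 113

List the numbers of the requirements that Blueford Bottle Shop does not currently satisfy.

4, 5, 7

1. managers with responsible-vendor certification 3 ≥ 2 → met
2. condition 'sells kegs' holds; age-verification audit 161 days ago vs limit 180 → met
3. liquor license present → met
4. excise tax filing 34 days ago vs limit 30 → not met
5. age-verification signage absent → not met
6. excise tax bond $90,000 ≥ $90,000 → met
7. condition 'sells for on-premises consumption' holds; inventory reconciliation 605 days ago vs limit 540 → not met
8. responsible-vendor training 345 days ago vs limit 365 → met
9. days of unreported inventory shrinkage 8 ≤ 8 → met
10. employees with server-training certification 7 ≥ 7 → met
Not met: 4, 5, 7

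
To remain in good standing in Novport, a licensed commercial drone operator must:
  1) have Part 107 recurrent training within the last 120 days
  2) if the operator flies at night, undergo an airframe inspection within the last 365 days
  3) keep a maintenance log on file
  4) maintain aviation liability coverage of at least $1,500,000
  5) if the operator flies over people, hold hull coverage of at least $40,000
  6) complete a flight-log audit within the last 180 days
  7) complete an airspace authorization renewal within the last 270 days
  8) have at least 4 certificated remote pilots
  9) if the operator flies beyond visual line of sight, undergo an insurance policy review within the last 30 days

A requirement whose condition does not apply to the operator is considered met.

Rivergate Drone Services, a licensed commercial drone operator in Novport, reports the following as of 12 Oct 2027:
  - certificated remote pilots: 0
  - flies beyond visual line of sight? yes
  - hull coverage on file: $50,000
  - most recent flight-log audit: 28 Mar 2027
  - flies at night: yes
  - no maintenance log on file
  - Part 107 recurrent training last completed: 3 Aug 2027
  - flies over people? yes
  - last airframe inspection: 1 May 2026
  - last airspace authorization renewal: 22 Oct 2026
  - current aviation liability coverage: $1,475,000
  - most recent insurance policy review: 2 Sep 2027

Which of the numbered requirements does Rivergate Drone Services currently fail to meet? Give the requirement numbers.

2, 3, 4, 6, 7, 8, 9

1. Part 107 recurrent training 70 days ago vs limit 120 → met
2. condition 'flies at night' holds; airframe inspection 529 days ago vs limit 365 → not met
3. maintenance log absent → not met
4. aviation liability coverage $1,475,000 < $1,500,000 → not met
5. condition 'flies over people' holds; hull coverage $50,000 ≥ $40,000 → met
6. flight-log audit 198 days ago vs limit 180 → not met
7. airspace authorization renewal 355 days ago vs limit 270 → not met
8. certificated remote pilots 0 < 4 → not met
9. condition 'flies beyond visual line of sight' holds; insurance policy review 40 days ago vs limit 30 → not met
Not met: 2, 3, 4, 6, 7, 8, 9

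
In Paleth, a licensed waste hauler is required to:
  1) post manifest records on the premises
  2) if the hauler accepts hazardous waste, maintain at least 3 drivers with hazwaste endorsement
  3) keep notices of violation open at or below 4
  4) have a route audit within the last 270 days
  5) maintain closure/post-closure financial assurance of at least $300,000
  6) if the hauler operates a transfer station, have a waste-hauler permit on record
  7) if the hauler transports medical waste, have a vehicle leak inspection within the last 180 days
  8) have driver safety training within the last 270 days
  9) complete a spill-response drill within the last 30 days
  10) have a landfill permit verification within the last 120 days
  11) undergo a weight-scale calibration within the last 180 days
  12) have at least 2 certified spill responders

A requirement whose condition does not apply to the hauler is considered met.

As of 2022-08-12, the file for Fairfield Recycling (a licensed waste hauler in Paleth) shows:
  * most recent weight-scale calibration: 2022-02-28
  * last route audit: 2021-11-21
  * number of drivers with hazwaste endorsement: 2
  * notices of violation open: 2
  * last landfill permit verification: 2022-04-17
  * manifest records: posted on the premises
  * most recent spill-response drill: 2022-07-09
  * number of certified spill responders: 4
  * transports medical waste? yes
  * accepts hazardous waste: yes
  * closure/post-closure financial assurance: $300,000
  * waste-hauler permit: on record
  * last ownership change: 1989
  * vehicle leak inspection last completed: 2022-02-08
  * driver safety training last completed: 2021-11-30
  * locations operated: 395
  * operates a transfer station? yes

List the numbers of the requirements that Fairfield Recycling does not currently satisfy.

2, 7, 9

1. manifest records present → met
2. condition 'accepts hazardous waste' holds; drivers with hazwaste endorsement 2 < 3 → not met
3. notices of violation open 2 ≤ 4 → met
4. route audit 264 days ago vs limit 270 → met
5. closure/post-closure financial assurance $300,000 ≥ $300,000 → met
6. condition 'operates a transfer station' holds; waste-hauler permit present → met
7. condition 'transports medical waste' holds; vehicle leak inspection 185 days ago vs limit 180 → not met
8. driver safety training 255 days ago vs limit 270 → met
9. spill-response drill 34 days ago vs limit 30 → not met
10. landfill permit verification 117 days ago vs limit 120 → met
11. weight-scale calibration 165 days ago vs limit 180 → met
12. certified spill responders 4 ≥ 2 → met
Not met: 2, 7, 9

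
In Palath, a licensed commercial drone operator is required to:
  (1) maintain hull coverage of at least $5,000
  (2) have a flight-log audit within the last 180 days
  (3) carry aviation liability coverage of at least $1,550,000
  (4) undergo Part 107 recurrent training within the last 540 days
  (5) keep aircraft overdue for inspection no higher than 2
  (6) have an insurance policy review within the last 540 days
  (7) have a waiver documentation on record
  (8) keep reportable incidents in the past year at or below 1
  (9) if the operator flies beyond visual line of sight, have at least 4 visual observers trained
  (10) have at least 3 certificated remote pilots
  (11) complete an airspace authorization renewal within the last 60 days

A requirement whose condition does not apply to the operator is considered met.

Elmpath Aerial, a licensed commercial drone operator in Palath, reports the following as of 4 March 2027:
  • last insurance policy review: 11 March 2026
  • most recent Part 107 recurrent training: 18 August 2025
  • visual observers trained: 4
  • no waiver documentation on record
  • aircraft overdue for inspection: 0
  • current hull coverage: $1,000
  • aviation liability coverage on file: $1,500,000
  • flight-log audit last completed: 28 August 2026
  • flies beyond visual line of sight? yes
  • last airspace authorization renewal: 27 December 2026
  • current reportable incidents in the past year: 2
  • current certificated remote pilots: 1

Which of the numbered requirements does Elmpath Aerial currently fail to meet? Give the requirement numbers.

1, 2, 3, 4, 7, 8, 10, 11

1. hull coverage $1,000 < $5,000 → not met
2. flight-log audit 188 days ago vs limit 180 → not met
3. aviation liability coverage $1,500,000 < $1,550,000 → not met
4. Part 107 recurrent training 563 days ago vs limit 540 → not met
5. aircraft overdue for inspection 0 ≤ 2 → met
6. insurance policy review 358 days ago vs limit 540 → met
7. waiver documentation absent → not met
8. reportable incidents in the past year 2 > 1 → not met
9. condition 'flies beyond visual line of sight' holds; visual observers trained 4 ≥ 4 → met
10. certificated remote pilots 1 < 3 → not met
11. airspace authorization renewal 67 days ago vs limit 60 → not met
Not met: 1, 2, 3, 4, 7, 8, 10, 11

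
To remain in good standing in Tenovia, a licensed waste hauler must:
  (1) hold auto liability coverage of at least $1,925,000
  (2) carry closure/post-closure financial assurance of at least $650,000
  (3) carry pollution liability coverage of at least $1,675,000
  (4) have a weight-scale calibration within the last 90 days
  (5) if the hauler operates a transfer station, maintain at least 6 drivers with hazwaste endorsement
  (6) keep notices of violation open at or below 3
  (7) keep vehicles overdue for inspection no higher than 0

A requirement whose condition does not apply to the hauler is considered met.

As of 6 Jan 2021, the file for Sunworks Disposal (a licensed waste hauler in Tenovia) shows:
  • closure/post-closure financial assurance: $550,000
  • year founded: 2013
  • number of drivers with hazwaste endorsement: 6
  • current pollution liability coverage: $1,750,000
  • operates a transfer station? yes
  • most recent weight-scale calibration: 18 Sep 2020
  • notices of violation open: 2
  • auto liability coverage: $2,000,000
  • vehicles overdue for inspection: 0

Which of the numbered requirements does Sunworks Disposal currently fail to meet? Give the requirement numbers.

1. auto liability coverage $2,000,000 ≥ $1,925,000 → met
2. closure/post-closure financial assurance $550,000 < $650,000 → not met
3. pollution liability coverage $1,750,000 ≥ $1,675,000 → met
4. weight-scale calibration 110 days ago vs limit 90 → not met
5. condition 'operates a transfer station' holds; drivers with hazwaste endorsement 6 ≥ 6 → met
6. notices of violation open 2 ≤ 3 → met
7. vehicles overdue for inspection 0 ≤ 0 → met
Not met: 2, 4

2, 4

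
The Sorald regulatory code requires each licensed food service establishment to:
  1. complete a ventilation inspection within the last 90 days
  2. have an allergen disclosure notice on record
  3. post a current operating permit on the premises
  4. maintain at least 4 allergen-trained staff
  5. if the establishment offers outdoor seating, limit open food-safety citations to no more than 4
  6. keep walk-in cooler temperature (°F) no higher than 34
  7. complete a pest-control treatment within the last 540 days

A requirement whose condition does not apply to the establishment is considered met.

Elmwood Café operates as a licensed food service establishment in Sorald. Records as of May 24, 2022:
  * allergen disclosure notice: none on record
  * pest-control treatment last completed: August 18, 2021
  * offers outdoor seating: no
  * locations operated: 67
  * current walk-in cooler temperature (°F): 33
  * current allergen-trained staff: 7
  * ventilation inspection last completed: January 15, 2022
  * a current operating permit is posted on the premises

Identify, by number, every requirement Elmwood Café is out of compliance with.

1, 2

1. ventilation inspection 129 days ago vs limit 90 → not met
2. allergen disclosure notice absent → not met
3. current operating permit present → met
4. allergen-trained staff 7 ≥ 4 → met
5. condition 'offers outdoor seating' does not hold → requirement n/a → met
6. walk-in cooler temperature (°F) 33 ≤ 34 → met
7. pest-control treatment 279 days ago vs limit 540 → met
Not met: 1, 2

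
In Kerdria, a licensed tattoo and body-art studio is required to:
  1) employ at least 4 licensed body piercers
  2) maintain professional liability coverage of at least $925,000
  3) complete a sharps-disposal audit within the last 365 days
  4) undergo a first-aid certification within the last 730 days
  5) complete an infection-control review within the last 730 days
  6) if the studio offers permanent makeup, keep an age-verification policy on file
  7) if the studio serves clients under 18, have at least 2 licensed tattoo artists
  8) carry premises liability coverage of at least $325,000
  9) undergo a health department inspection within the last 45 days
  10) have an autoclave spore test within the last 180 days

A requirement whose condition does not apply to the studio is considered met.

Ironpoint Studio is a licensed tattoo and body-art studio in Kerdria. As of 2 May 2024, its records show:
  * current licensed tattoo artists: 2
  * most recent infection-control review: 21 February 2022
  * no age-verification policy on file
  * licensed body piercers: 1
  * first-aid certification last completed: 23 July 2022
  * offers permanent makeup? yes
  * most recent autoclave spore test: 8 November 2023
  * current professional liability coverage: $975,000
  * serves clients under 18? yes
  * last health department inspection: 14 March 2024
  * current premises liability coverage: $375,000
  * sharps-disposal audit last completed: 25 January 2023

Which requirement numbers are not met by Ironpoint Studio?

1. licensed body piercers 1 < 4 → not met
2. professional liability coverage $975,000 ≥ $925,000 → met
3. sharps-disposal audit 463 days ago vs limit 365 → not met
4. first-aid certification 649 days ago vs limit 730 → met
5. infection-control review 801 days ago vs limit 730 → not met
6. condition 'offers permanent makeup' holds; age-verification policy absent → not met
7. condition 'serves clients under 18' holds; licensed tattoo artists 2 ≥ 2 → met
8. premises liability coverage $375,000 ≥ $325,000 → met
9. health department inspection 49 days ago vs limit 45 → not met
10. autoclave spore test 176 days ago vs limit 180 → met
Not met: 1, 3, 5, 6, 9

1, 3, 5, 6, 9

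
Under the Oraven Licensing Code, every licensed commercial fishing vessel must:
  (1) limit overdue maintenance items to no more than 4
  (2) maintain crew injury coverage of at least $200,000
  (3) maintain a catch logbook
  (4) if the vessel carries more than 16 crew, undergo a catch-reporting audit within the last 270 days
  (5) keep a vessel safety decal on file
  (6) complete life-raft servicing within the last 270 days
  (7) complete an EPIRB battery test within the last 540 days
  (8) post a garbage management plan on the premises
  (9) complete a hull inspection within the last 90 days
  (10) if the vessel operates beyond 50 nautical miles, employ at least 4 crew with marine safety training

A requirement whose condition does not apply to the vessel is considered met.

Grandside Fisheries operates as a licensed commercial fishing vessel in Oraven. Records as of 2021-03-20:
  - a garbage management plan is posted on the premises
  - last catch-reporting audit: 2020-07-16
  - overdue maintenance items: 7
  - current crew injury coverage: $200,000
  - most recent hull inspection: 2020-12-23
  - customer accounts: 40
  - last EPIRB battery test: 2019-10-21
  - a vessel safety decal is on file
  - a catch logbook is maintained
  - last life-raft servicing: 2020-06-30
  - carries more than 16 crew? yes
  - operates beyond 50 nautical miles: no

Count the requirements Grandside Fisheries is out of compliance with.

1. overdue maintenance items 7 > 4 → not met
2. crew injury coverage $200,000 ≥ $200,000 → met
3. catch logbook present → met
4. condition 'carries more than 16 crew' holds; catch-reporting audit 247 days ago vs limit 270 → met
5. vessel safety decal present → met
6. life-raft servicing 263 days ago vs limit 270 → met
7. EPIRB battery test 516 days ago vs limit 540 → met
8. garbage management plan present → met
9. hull inspection 87 days ago vs limit 90 → met
10. condition 'operates beyond 50 nautical miles' does not hold → requirement n/a → met
Not met: 1 of 10

1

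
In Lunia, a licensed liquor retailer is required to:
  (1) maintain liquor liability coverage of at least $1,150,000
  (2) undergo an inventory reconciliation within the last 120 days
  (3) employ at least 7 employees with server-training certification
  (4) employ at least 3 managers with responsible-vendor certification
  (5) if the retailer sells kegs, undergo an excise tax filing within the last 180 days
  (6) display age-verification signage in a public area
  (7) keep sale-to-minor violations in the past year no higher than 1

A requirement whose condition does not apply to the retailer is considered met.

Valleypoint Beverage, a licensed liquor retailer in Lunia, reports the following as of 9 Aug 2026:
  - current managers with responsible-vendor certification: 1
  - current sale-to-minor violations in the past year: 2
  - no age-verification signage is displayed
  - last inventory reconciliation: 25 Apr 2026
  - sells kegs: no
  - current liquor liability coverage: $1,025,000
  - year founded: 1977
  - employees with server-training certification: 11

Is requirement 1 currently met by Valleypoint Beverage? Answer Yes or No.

1. liquor liability coverage $1,025,000 < $1,150,000 → not met

No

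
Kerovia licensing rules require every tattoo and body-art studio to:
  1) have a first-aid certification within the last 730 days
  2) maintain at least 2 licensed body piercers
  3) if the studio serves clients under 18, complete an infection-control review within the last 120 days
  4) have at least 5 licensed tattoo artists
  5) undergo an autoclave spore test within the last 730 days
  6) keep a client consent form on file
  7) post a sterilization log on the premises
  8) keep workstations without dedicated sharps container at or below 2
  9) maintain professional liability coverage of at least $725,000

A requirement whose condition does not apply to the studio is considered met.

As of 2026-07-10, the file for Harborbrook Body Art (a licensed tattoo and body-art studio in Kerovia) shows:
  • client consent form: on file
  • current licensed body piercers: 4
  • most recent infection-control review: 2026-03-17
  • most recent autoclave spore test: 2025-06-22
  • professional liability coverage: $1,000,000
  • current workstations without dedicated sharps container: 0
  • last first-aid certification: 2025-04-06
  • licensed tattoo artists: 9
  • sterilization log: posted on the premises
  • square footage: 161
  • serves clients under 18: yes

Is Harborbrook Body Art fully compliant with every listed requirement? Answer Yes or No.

1. first-aid certification 460 days ago vs limit 730 → met
2. licensed body piercers 4 ≥ 2 → met
3. condition 'serves clients under 18' holds; infection-control review 115 days ago vs limit 120 → met
4. licensed tattoo artists 9 ≥ 5 → met
5. autoclave spore test 383 days ago vs limit 730 → met
6. client consent form present → met
7. sterilization log present → met
8. workstations without dedicated sharps container 0 ≤ 2 → met
9. professional liability coverage $1,000,000 ≥ $725,000 → met
All met.

Yes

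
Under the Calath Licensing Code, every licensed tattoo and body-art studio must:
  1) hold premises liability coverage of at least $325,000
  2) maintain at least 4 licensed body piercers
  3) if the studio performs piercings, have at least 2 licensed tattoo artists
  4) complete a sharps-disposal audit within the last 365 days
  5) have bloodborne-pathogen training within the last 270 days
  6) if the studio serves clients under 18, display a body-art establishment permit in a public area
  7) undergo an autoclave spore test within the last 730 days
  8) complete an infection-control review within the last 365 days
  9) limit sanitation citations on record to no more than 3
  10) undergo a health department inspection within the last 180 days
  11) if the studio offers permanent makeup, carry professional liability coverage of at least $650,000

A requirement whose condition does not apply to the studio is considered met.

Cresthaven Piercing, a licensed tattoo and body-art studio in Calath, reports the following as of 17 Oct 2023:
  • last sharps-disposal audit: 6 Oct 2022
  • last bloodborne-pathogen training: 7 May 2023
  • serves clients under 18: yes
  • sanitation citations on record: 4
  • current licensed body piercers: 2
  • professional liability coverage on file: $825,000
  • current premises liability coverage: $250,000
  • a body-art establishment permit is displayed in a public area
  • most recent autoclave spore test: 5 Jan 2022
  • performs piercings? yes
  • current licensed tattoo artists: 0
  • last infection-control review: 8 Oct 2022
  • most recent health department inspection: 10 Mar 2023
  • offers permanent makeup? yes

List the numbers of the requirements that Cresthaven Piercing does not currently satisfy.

1, 2, 3, 4, 8, 9, 10

1. premises liability coverage $250,000 < $325,000 → not met
2. licensed body piercers 2 < 4 → not met
3. condition 'performs piercings' holds; licensed tattoo artists 0 < 2 → not met
4. sharps-disposal audit 376 days ago vs limit 365 → not met
5. bloodborne-pathogen training 163 days ago vs limit 270 → met
6. condition 'serves clients under 18' holds; body-art establishment permit present → met
7. autoclave spore test 650 days ago vs limit 730 → met
8. infection-control review 374 days ago vs limit 365 → not met
9. sanitation citations on record 4 > 3 → not met
10. health department inspection 221 days ago vs limit 180 → not met
11. condition 'offers permanent makeup' holds; professional liability coverage $825,000 ≥ $650,000 → met
Not met: 1, 2, 3, 4, 8, 9, 10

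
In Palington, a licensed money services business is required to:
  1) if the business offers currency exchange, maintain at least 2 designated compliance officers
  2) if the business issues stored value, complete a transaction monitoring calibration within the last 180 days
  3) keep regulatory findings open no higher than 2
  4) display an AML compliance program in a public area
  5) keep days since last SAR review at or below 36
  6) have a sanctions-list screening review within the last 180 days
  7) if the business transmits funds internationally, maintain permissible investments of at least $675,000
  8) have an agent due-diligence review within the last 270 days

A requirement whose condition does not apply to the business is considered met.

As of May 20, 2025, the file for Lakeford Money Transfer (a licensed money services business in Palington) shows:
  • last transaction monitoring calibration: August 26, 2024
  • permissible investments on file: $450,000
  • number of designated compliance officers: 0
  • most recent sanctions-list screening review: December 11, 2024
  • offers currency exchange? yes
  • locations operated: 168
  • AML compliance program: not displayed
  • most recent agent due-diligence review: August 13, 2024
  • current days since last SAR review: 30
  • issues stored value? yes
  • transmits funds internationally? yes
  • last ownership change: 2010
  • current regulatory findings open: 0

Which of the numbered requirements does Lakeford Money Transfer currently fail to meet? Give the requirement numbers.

1. condition 'offers currency exchange' holds; designated compliance officers 0 < 2 → not met
2. condition 'issues stored value' holds; transaction monitoring calibration 267 days ago vs limit 180 → not met
3. regulatory findings open 0 ≤ 2 → met
4. AML compliance program absent → not met
5. days since last SAR review 30 ≤ 36 → met
6. sanctions-list screening review 160 days ago vs limit 180 → met
7. condition 'transmits funds internationally' holds; permissible investments $450,000 < $675,000 → not met
8. agent due-diligence review 280 days ago vs limit 270 → not met
Not met: 1, 2, 4, 7, 8

1, 2, 4, 7, 8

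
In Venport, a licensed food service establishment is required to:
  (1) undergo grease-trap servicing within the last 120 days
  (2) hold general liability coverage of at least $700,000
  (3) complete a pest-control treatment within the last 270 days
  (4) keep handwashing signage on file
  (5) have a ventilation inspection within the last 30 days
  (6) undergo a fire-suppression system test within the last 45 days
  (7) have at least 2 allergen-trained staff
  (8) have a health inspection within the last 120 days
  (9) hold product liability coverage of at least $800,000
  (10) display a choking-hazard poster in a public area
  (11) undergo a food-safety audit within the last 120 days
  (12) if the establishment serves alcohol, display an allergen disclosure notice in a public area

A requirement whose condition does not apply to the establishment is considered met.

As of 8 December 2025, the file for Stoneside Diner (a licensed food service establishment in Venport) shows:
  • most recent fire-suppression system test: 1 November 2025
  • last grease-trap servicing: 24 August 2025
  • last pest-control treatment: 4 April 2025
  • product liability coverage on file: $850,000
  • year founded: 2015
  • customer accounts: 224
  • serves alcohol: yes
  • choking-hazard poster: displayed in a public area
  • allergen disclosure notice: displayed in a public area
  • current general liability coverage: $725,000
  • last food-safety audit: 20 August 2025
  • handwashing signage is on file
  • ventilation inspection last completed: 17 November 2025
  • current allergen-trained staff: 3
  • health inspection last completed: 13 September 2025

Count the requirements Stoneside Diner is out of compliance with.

0

1. grease-trap servicing 106 days ago vs limit 120 → met
2. general liability coverage $725,000 ≥ $700,000 → met
3. pest-control treatment 248 days ago vs limit 270 → met
4. handwashing signage present → met
5. ventilation inspection 21 days ago vs limit 30 → met
6. fire-suppression system test 37 days ago vs limit 45 → met
7. allergen-trained staff 3 ≥ 2 → met
8. health inspection 86 days ago vs limit 120 → met
9. product liability coverage $850,000 ≥ $800,000 → met
10. choking-hazard poster present → met
11. food-safety audit 110 days ago vs limit 120 → met
12. condition 'serves alcohol' holds; allergen disclosure notice present → met
Not met: 0 of 12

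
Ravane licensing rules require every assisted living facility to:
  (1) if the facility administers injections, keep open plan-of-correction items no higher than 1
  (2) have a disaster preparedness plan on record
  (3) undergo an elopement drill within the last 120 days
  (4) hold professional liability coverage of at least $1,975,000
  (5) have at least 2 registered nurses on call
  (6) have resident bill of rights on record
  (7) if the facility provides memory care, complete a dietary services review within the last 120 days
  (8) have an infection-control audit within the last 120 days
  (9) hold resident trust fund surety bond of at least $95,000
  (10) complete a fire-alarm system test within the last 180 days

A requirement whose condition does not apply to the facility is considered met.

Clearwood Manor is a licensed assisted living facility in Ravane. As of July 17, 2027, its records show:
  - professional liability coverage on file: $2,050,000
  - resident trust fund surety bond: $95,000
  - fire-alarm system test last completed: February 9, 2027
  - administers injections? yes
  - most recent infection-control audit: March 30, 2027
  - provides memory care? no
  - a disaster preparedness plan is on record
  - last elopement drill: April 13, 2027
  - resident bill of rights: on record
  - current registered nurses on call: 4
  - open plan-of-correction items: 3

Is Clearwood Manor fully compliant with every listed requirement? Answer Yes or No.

1. condition 'administers injections' holds; open plan-of-correction items 3 > 1 → not met
2. disaster preparedness plan present → met
3. elopement drill 95 days ago vs limit 120 → met
4. professional liability coverage $2,050,000 ≥ $1,975,000 → met
5. registered nurses on call 4 ≥ 2 → met
6. resident bill of rights present → met
7. condition 'provides memory care' does not hold → requirement n/a → met
8. infection-control audit 109 days ago vs limit 120 → met
9. resident trust fund surety bond $95,000 ≥ $95,000 → met
10. fire-alarm system test 158 days ago vs limit 180 → met
Not met: 1

No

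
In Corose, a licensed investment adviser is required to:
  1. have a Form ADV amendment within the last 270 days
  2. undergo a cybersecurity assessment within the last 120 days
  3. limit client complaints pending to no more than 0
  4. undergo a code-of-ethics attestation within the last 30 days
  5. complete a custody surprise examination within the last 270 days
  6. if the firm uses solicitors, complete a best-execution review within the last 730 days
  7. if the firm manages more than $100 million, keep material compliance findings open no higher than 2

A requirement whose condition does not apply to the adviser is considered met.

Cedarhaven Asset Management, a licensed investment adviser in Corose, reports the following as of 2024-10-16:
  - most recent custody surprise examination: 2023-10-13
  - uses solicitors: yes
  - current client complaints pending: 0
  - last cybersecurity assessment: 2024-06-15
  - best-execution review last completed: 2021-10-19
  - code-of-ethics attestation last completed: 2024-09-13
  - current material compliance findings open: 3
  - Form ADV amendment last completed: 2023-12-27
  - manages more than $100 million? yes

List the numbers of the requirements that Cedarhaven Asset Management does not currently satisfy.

1, 2, 4, 5, 6, 7

1. Form ADV amendment 294 days ago vs limit 270 → not met
2. cybersecurity assessment 123 days ago vs limit 120 → not met
3. client complaints pending 0 ≤ 0 → met
4. code-of-ethics attestation 33 days ago vs limit 30 → not met
5. custody surprise examination 369 days ago vs limit 270 → not met
6. condition 'uses solicitors' holds; best-execution review 1093 days ago vs limit 730 → not met
7. condition 'manages more than $100 million' holds; material compliance findings open 3 > 2 → not met
Not met: 1, 2, 4, 5, 6, 7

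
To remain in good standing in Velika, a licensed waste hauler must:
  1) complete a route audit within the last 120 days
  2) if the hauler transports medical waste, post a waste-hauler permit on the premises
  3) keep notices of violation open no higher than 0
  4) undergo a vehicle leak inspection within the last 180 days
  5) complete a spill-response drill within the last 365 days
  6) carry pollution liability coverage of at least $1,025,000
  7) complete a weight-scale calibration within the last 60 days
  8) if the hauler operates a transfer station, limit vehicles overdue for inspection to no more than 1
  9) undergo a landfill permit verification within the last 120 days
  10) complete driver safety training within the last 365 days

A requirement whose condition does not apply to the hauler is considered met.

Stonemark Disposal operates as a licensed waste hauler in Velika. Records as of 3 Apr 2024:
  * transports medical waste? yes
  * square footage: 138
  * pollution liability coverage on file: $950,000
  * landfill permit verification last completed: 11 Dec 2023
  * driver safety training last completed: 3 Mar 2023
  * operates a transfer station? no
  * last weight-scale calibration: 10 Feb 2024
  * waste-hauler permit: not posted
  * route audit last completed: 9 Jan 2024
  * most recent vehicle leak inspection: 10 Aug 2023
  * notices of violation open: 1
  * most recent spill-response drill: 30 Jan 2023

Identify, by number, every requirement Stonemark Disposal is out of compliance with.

2, 3, 4, 5, 6, 10

1. route audit 85 days ago vs limit 120 → met
2. condition 'transports medical waste' holds; waste-hauler permit absent → not met
3. notices of violation open 1 > 0 → not met
4. vehicle leak inspection 237 days ago vs limit 180 → not met
5. spill-response drill 429 days ago vs limit 365 → not met
6. pollution liability coverage $950,000 < $1,025,000 → not met
7. weight-scale calibration 53 days ago vs limit 60 → met
8. condition 'operates a transfer station' does not hold → requirement n/a → met
9. landfill permit verification 114 days ago vs limit 120 → met
10. driver safety training 397 days ago vs limit 365 → not met
Not met: 2, 3, 4, 5, 6, 10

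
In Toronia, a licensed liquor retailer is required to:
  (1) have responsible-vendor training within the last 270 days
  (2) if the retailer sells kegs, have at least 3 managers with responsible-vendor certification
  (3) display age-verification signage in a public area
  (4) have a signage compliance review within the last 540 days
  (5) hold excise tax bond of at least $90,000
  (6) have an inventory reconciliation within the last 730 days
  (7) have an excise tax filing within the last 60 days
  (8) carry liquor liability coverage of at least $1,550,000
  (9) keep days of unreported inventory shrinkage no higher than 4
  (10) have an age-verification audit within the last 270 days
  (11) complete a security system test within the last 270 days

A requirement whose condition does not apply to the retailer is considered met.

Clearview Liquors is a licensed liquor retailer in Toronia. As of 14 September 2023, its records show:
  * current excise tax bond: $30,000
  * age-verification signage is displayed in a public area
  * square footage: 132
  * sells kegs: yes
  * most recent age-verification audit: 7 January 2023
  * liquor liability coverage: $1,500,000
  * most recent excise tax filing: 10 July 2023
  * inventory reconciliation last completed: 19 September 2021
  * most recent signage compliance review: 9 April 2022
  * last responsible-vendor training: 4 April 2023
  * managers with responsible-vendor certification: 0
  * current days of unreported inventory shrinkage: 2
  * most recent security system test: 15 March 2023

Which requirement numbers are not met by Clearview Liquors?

2, 5, 7, 8

1. responsible-vendor training 163 days ago vs limit 270 → met
2. condition 'sells kegs' holds; managers with responsible-vendor certification 0 < 3 → not met
3. age-verification signage present → met
4. signage compliance review 523 days ago vs limit 540 → met
5. excise tax bond $30,000 < $90,000 → not met
6. inventory reconciliation 725 days ago vs limit 730 → met
7. excise tax filing 66 days ago vs limit 60 → not met
8. liquor liability coverage $1,500,000 < $1,550,000 → not met
9. days of unreported inventory shrinkage 2 ≤ 4 → met
10. age-verification audit 250 days ago vs limit 270 → met
11. security system test 183 days ago vs limit 270 → met
Not met: 2, 5, 7, 8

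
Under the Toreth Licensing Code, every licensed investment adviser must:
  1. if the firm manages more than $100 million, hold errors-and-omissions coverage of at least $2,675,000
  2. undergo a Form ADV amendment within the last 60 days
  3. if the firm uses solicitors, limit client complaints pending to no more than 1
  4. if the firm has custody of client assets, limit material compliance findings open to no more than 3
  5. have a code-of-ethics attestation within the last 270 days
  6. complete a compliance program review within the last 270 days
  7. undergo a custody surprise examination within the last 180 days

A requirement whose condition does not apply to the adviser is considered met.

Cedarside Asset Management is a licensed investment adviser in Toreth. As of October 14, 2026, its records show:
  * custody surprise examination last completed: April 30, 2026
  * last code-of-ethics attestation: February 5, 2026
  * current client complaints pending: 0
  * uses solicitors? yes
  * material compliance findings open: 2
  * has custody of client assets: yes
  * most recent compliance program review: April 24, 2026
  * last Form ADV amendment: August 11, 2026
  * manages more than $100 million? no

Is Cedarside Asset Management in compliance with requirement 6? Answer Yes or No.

6. compliance program review 173 days ago vs limit 270 → met

Yes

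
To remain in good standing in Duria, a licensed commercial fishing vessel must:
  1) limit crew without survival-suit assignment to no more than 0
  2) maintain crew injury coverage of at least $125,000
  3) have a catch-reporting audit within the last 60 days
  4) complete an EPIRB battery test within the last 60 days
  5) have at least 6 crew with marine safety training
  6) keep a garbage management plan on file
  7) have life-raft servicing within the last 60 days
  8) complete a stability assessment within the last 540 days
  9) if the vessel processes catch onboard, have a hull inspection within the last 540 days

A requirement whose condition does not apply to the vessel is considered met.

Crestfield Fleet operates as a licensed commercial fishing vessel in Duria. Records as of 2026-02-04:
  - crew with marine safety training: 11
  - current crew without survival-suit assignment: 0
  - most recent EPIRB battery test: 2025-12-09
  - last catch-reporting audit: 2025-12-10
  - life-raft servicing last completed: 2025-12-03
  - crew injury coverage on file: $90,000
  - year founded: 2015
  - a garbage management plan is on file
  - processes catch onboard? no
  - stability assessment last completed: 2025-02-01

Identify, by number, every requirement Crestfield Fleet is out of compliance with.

1. crew without survival-suit assignment 0 ≤ 0 → met
2. crew injury coverage $90,000 < $125,000 → not met
3. catch-reporting audit 56 days ago vs limit 60 → met
4. EPIRB battery test 57 days ago vs limit 60 → met
5. crew with marine safety training 11 ≥ 6 → met
6. garbage management plan present → met
7. life-raft servicing 63 days ago vs limit 60 → not met
8. stability assessment 368 days ago vs limit 540 → met
9. condition 'processes catch onboard' does not hold → requirement n/a → met
Not met: 2, 7

2, 7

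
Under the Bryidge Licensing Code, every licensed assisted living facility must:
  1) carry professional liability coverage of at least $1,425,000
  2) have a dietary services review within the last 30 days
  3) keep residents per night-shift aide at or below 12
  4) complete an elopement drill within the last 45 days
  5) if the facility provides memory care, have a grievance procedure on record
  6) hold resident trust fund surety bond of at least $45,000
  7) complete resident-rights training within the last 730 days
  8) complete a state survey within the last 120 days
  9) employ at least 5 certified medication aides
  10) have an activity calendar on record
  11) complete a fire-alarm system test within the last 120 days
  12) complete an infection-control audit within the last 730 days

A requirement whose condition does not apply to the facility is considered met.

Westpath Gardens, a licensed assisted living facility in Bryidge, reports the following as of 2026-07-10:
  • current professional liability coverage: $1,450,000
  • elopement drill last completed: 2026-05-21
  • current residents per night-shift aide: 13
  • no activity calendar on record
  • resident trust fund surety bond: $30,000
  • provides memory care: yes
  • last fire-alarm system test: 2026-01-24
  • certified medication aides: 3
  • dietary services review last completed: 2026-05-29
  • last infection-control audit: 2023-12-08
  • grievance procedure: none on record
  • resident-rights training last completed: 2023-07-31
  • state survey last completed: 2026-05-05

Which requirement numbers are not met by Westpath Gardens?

1. professional liability coverage $1,450,000 ≥ $1,425,000 → met
2. dietary services review 42 days ago vs limit 30 → not met
3. residents per night-shift aide 13 > 12 → not met
4. elopement drill 50 days ago vs limit 45 → not met
5. condition 'provides memory care' holds; grievance procedure absent → not met
6. resident trust fund surety bond $30,000 < $45,000 → not met
7. resident-rights training 1075 days ago vs limit 730 → not met
8. state survey 66 days ago vs limit 120 → met
9. certified medication aides 3 < 5 → not met
10. activity calendar absent → not met
11. fire-alarm system test 167 days ago vs limit 120 → not met
12. infection-control audit 945 days ago vs limit 730 → not met
Not met: 2, 3, 4, 5, 6, 7, 9, 10, 11, 12

2, 3, 4, 5, 6, 7, 9, 10, 11, 12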